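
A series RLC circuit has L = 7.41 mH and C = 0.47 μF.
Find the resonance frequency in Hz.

Step 1 — Resonance condition Im(Z)=0 gives ω₀ = 1/√(LC).
Step 2 — ω₀ = 1/√(0.00741·4.7e-07) = 1.695e+04 rad/s.
Step 3 — f₀ = ω₀/(2π) = 2697 Hz.

f₀ = 2697 Hz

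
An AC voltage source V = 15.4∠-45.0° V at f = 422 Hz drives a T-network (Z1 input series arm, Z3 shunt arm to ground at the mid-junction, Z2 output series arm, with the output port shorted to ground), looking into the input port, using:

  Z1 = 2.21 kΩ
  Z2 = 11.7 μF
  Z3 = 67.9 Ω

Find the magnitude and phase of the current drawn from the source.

Step 1 — Angular frequency: ω = 2π·f = 2π·422 = 2652 rad/s.
Step 2 — Component impedances:
  Z1: Z = R = 2210 Ω
  Z2: Z = 1/(jωC) = -j/(ω·C) = 0 - j32.23 Ω
  Z3: Z = R = 67.9 Ω
Step 3 — With the output port shorted to ground, the output series arm Z2 runs from the junction to ground; the shunt arm Z3 also runs from the junction to ground. They appear in parallel: Z3 || Z2 = 12.49 - j26.31 Ω.
Step 4 — Series with input arm Z1: Z_in = Z1 + (Z3 || Z2) = 2222 - j26.31 Ω = 2223∠-0.7° Ω.
Step 5 — Source phasor: V = 15.4∠-45.0° V = 10.89 - j10.89 V.
Step 6 — Ohm's law: I = V / Z_total = (10.89 - j10.89) / (2222 - j26.31) = 0.004957 - j0.004841 A.
Step 7 — Convert to polar: |I| = 0.006929 A, ∠I = -44.3°.

I = 0.006929∠-44.3° A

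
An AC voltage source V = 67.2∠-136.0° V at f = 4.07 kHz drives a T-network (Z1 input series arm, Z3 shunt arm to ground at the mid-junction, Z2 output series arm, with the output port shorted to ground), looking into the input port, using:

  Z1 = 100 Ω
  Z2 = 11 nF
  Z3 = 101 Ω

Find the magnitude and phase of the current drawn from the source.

Step 1 — Angular frequency: ω = 2π·f = 2π·4070 = 2.557e+04 rad/s.
Step 2 — Component impedances:
  Z1: Z = R = 100 Ω
  Z2: Z = 1/(jωC) = -j/(ω·C) = 0 - j3555 Ω
  Z3: Z = R = 101 Ω
Step 3 — With the output port shorted to ground, the output series arm Z2 runs from the junction to ground; the shunt arm Z3 also runs from the junction to ground. They appear in parallel: Z3 || Z2 = 100.9 - j2.867 Ω.
Step 4 — Series with input arm Z1: Z_in = Z1 + (Z3 || Z2) = 200.9 - j2.867 Ω = 200.9∠-0.8° Ω.
Step 5 — Source phasor: V = 67.2∠-136.0° V = -48.34 - j46.68 V.
Step 6 — Ohm's law: I = V / Z_total = (-48.34 - j46.68) / (200.9 - j2.867) = -0.2372 - j0.2357 A.
Step 7 — Convert to polar: |I| = 0.3344 A, ∠I = -135.2°.

I = 0.3344∠-135.2° A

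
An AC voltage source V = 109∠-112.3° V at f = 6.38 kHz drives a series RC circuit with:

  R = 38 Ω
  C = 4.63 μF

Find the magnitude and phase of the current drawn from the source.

Step 1 — Angular frequency: ω = 2π·f = 2π·6380 = 4.009e+04 rad/s.
Step 2 — Component impedances:
  R: Z = R = 38 Ω
  C: Z = 1/(jωC) = -j/(ω·C) = 0 - j5.388 Ω
Step 3 — Series combination: Z_total = R + C = 38 - j5.388 Ω = 38.38∠-8.1° Ω.
Step 4 — Source phasor: V = 109∠-112.3° V = -41.36 - j100.8 V.
Step 5 — Ohm's law: I = V / Z_total = (-41.36 - j100.8) / (38 - j5.388) = -0.6981 - j2.753 A.
Step 6 — Convert to polar: |I| = 2.84 A, ∠I = -104.2°.

I = 2.84∠-104.2° A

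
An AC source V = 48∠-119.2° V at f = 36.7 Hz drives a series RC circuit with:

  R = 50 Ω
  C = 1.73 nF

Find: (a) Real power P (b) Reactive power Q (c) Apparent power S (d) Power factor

Step 1 — Angular frequency: ω = 2π·f = 2π·36.7 = 230.6 rad/s.
Step 2 — Component impedances:
  R: Z = R = 50 Ω
  C: Z = 1/(jωC) = -j/(ω·C) = 0 - j2.507e+06 Ω
Step 3 — Series combination: Z_total = R + C = 50 - j2.507e+06 Ω = 2.507e+06∠-90.0° Ω.
Step 4 — Source phasor: V = 48∠-119.2° V = -23.42 - j41.9 V.
Step 5 — Current: I = V / Z = 1.671e-05 - j9.342e-06 A = 1.915e-05∠-29.2° A.
Step 6 — Complex power: S = V·I* = 1.833e-08 - j0.0009191 VA.
Step 7 — Real power: P = Re(S) = 1.833e-08 W.
Step 8 — Reactive power: Q = Im(S) = -0.0009191 VAR.
Step 9 — Apparent power: |S| = 0.0009191 VA.
Step 10 — Power factor: PF = P/|S| = 1.995e-05 (leading).

(a) P = 1.833e-08 W  (b) Q = -0.0009191 VAR  (c) S = 0.0009191 VA  (d) PF = 1.995e-05 (leading)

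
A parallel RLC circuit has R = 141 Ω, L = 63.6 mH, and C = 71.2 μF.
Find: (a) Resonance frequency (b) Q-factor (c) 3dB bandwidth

Step 1 — Resonance: ω₀ = 1/√(LC) = 1/√(0.0636·7.12e-05) = 469.9 rad/s.
Step 2 — f₀ = ω₀/(2π) = 74.79 Hz.
Step 3 — Parallel Q: Q = R/(ω₀L) = 141/(469.9·0.0636) = 4.718.
Step 4 — Bandwidth: Δω = ω₀/Q = 99.61 rad/s; BW = Δω/(2π) = 15.85 Hz.

(a) f₀ = 74.79 Hz  (b) Q = 4.718  (c) BW = 15.85 Hz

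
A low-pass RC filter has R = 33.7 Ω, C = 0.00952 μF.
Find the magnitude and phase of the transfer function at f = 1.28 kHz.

Step 1 — Angular frequency: ω = 2π·1280 = 8042 rad/s.
Step 2 — Transfer function: H(jω) = 1/(1 + jωRC).
Step 3 — Denominator: 1 + jωRC = 1 + j·8042·33.7·9.52e-09 = 1 + j0.00258.
Step 4 — H = 1 - j0.00258.
Step 5 — Magnitude: |H| = 1 (-0.0 dB); phase: φ = -0.1°.

|H| = 1 (-0.0 dB), φ = -0.1°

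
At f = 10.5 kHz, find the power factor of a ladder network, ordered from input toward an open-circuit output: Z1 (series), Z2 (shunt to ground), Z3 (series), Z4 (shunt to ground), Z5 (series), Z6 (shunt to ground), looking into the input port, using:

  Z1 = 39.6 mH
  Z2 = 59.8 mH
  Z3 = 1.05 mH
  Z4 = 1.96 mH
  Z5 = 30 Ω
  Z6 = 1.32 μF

Step 1 — Angular frequency: ω = 2π·f = 2π·1.05e+04 = 6.597e+04 rad/s.
Step 2 — Component impedances:
  Z1: Z = jωL = j·6.597e+04·0.0396 = 0 + j2613 Ω
  Z2: Z = jωL = j·6.597e+04·0.0598 = 0 + j3945 Ω
  Z3: Z = jωL = j·6.597e+04·0.00105 = 0 + j69.27 Ω
  Z4: Z = jωL = j·6.597e+04·0.00196 = 0 + j129.3 Ω
  Z5: Z = R = 30 Ω
  Z6: Z = 1/(jωC) = -j/(ω·C) = 0 - j11.48 Ω
Step 3 — Ladder network (open output): work backward from the far end, alternating series and parallel combinations. Z_in = 32.83 + j2677 Ω = 2677∠89.3° Ω.
Step 4 — Power factor: PF = cos(φ) = Re(Z)/|Z| = 32.83/2677 = 0.01226.
Step 5 — Type: Im(Z) = 2677 ⇒ lagging (phase φ = 89.3°).

PF = 0.01226 (lagging, φ = 89.3°)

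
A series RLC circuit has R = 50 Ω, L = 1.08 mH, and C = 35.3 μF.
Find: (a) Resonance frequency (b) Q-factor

Step 1 — Resonance condition Im(Z)=0 gives ω₀ = 1/√(LC).
Step 2 — ω₀ = 1/√(0.00108·3.53e-05) = 5122 rad/s.
Step 3 — f₀ = ω₀/(2π) = 815.1 Hz.
Step 4 — Series Q: Q = ω₀L/R = 5122·0.00108/50 = 0.1106.

(a) f₀ = 815.1 Hz  (b) Q = 0.1106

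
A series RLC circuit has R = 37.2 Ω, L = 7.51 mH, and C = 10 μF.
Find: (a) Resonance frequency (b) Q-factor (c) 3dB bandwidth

Step 1 — Resonance: ω₀ = 1/√(LC) = 1/√(0.00751·1e-05) = 3649 rad/s.
Step 2 — f₀ = ω₀/(2π) = 580.8 Hz.
Step 3 — Series Q: Q = ω₀L/R = 3649·0.00751/37.2 = 0.7367.
Step 4 — Bandwidth: Δω = ω₀/Q = 4953 rad/s; BW = Δω/(2π) = 788.4 Hz.

(a) f₀ = 580.8 Hz  (b) Q = 0.7367  (c) BW = 788.4 Hz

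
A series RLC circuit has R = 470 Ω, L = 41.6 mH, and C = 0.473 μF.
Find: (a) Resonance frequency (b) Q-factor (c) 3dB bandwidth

Step 1 — Resonance: ω₀ = 1/√(LC) = 1/√(0.0416·4.73e-07) = 7129 rad/s.
Step 2 — f₀ = ω₀/(2π) = 1135 Hz.
Step 3 — Series Q: Q = ω₀L/R = 7129·0.0416/470 = 0.631.
Step 4 — Bandwidth: Δω = ω₀/Q = 1.13e+04 rad/s; BW = Δω/(2π) = 1798 Hz.

(a) f₀ = 1135 Hz  (b) Q = 0.631  (c) BW = 1798 Hz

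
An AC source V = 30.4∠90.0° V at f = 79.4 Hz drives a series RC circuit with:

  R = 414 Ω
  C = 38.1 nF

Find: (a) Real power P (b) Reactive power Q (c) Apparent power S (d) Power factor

Step 1 — Angular frequency: ω = 2π·f = 2π·79.4 = 498.9 rad/s.
Step 2 — Component impedances:
  R: Z = R = 414 Ω
  C: Z = 1/(jωC) = -j/(ω·C) = 0 - j5.261e+04 Ω
Step 3 — Series combination: Z_total = R + C = 414 - j5.261e+04 Ω = 5.261e+04∠-89.5° Ω.
Step 4 — Source phasor: V = 30.4∠90.0° V = 0 + j30.4 V.
Step 5 — Current: I = V / Z = -0.0005778 + j4.547e-06 A = 0.0005778∠179.5° A.
Step 6 — Complex power: S = V·I* = 0.0001382 - j0.01756 VA.
Step 7 — Real power: P = Re(S) = 0.0001382 W.
Step 8 — Reactive power: Q = Im(S) = -0.01756 VAR.
Step 9 — Apparent power: |S| = 0.01757 VA.
Step 10 — Power factor: PF = P/|S| = 0.007869 (leading).

(a) P = 0.0001382 W  (b) Q = -0.01756 VAR  (c) S = 0.01757 VA  (d) PF = 0.007869 (leading)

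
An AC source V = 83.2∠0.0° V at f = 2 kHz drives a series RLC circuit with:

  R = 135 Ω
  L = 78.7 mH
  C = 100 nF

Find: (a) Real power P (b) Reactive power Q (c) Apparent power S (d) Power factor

Step 1 — Angular frequency: ω = 2π·f = 2π·2000 = 1.257e+04 rad/s.
Step 2 — Component impedances:
  R: Z = R = 135 Ω
  L: Z = jωL = j·1.257e+04·0.0787 = 0 + j989 Ω
  C: Z = 1/(jωC) = -j/(ω·C) = 0 - j795.8 Ω
Step 3 — Series combination: Z_total = R + L + C = 135 + j193.2 Ω = 235.7∠55.1° Ω.
Step 4 — Source phasor: V = 83.2∠0.0° V = 83.2 V.
Step 5 — Current: I = V / Z = 0.2022 - j0.2894 A = 0.353∠-55.1° A.
Step 6 — Complex power: S = V·I* = 16.82 + j24.07 VA.
Step 7 — Real power: P = Re(S) = 16.82 W.
Step 8 — Reactive power: Q = Im(S) = 24.07 VAR.
Step 9 — Apparent power: |S| = 29.37 VA.
Step 10 — Power factor: PF = P/|S| = 0.5728 (lagging).

(a) P = 16.82 W  (b) Q = 24.07 VAR  (c) S = 29.37 VA  (d) PF = 0.5728 (lagging)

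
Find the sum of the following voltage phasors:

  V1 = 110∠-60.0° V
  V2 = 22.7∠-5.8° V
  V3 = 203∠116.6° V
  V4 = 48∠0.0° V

Step 1 — Convert each phasor to rectangular form:
  V1 = 110·(cos(-60.0°) + j·sin(-60.0°)) = 55 - j95.26 V
  V2 = 22.7·(cos(-5.8°) + j·sin(-5.8°)) = 22.58 - j2.294 V
  V3 = 203·(cos(116.6°) + j·sin(116.6°)) = -90.9 + j181.5 V
  V4 = 48·(cos(0.0°) + j·sin(0.0°)) = 48 V
Step 2 — Sum components: V_total = 34.69 + j83.96 V.
Step 3 — Convert to polar: |V_total| = 90.84 V, ∠V_total = 67.6°.

V_total = 90.84∠67.6° V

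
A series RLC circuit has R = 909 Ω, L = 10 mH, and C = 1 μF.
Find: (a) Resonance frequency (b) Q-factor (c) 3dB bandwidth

Step 1 — Resonance: ω₀ = 1/√(LC) = 1/√(0.01·1e-06) = 1e+04 rad/s.
Step 2 — f₀ = ω₀/(2π) = 1592 Hz.
Step 3 — Series Q: Q = ω₀L/R = 1e+04·0.01/909 = 0.11.
Step 4 — Bandwidth: Δω = ω₀/Q = 9.09e+04 rad/s; BW = Δω/(2π) = 1.447e+04 Hz.

(a) f₀ = 1592 Hz  (b) Q = 0.11  (c) BW = 1.447e+04 Hz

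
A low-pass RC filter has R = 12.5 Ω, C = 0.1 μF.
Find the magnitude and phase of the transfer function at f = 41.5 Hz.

Step 1 — Angular frequency: ω = 2π·41.5 = 260.8 rad/s.
Step 2 — Transfer function: H(jω) = 1/(1 + jωRC).
Step 3 — Denominator: 1 + jωRC = 1 + j·260.8·12.5·1e-07 = 1 + j0.0003259.
Step 4 — H = 1 - j0.0003259.
Step 5 — Magnitude: |H| = 1 (-0.0 dB); phase: φ = -0.0°.

|H| = 1 (-0.0 dB), φ = -0.0°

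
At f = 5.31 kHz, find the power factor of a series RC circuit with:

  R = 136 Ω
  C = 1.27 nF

Step 1 — Angular frequency: ω = 2π·f = 2π·5310 = 3.336e+04 rad/s.
Step 2 — Component impedances:
  R: Z = R = 136 Ω
  C: Z = 1/(jωC) = -j/(ω·C) = 0 - j2.36e+04 Ω
Step 3 — Series combination: Z_total = R + C = 136 - j2.36e+04 Ω = 2.36e+04∠-89.7° Ω.
Step 4 — Power factor: PF = cos(φ) = Re(Z)/|Z| = 136/23601 = 0.005762.
Step 5 — Type: Im(Z) = -2.36e+04 ⇒ leading (phase φ = -89.7°).

PF = 0.005762 (leading, φ = -89.7°)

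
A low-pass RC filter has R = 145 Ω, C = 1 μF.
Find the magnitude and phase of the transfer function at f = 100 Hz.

Step 1 — Angular frequency: ω = 2π·100 = 628.3 rad/s.
Step 2 — Transfer function: H(jω) = 1/(1 + jωRC).
Step 3 — Denominator: 1 + jωRC = 1 + j·628.3·145·1e-06 = 1 + j0.09111.
Step 4 — H = 0.9918 - j0.09036.
Step 5 — Magnitude: |H| = 0.9959 (-0.0 dB); phase: φ = -5.2°.

|H| = 0.9959 (-0.0 dB), φ = -5.2°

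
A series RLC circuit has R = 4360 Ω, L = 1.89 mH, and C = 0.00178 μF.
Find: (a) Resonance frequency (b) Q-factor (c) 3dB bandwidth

Step 1 — Resonance condition Im(Z)=0 gives ω₀ = 1/√(LC).
Step 2 — ω₀ = 1/√(0.00189·1.78e-09) = 5.452e+05 rad/s.
Step 3 — f₀ = ω₀/(2π) = 8.677e+04 Hz.
Step 4 — Series Q: Q = ω₀L/R = 5.452e+05·0.00189/4360 = 0.2363.
Step 5 — 3dB bandwidth: Δω = ω₀/Q = 2.307e+06 rad/s; BW = Δω/(2π) = 3.672e+05 Hz.

(a) f₀ = 8.677e+04 Hz  (b) Q = 0.2363  (c) BW = 3.672e+05 Hz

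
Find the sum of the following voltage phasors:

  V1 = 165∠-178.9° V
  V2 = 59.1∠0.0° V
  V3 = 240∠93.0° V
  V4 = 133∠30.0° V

Step 1 — Convert each phasor to rectangular form:
  V1 = 165·(cos(-178.9°) + j·sin(-178.9°)) = -165 - j3.168 V
  V2 = 59.1·(cos(0.0°) + j·sin(0.0°)) = 59.1 V
  V3 = 240·(cos(93.0°) + j·sin(93.0°)) = -12.56 + j239.7 V
  V4 = 133·(cos(30.0°) + j·sin(30.0°)) = 115.2 + j66.5 V
Step 2 — Sum components: V_total = -3.249 + j303 V.
Step 3 — Convert to polar: |V_total| = 303 V, ∠V_total = 90.6°.

V_total = 303∠90.6° V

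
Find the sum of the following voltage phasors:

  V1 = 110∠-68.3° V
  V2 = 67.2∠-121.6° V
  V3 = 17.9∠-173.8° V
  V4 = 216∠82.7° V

Step 1 — Convert each phasor to rectangular form:
  V1 = 110·(cos(-68.3°) + j·sin(-68.3°)) = 40.67 - j102.2 V
  V2 = 67.2·(cos(-121.6°) + j·sin(-121.6°)) = -35.21 - j57.24 V
  V3 = 17.9·(cos(-173.8°) + j·sin(-173.8°)) = -17.8 - j1.933 V
  V4 = 216·(cos(82.7°) + j·sin(82.7°)) = 27.45 + j214.2 V
Step 2 — Sum components: V_total = 15.11 + j52.88 V.
Step 3 — Convert to polar: |V_total| = 54.99 V, ∠V_total = 74.1°.

V_total = 54.99∠74.1° V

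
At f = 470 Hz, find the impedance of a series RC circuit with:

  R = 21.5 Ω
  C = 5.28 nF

Step 1 — Angular frequency: ω = 2π·f = 2π·470 = 2953 rad/s.
Step 2 — Component impedances:
  R: Z = R = 21.5 Ω
  C: Z = 1/(jωC) = -j/(ω·C) = 0 - j6.413e+04 Ω
Step 3 — Series combination: Z_total = R + C = 21.5 - j6.413e+04 Ω = 6.413e+04∠-90.0° Ω.

Z = 21.5 - j6.413e+04 Ω = 6.413e+04∠-90.0° Ω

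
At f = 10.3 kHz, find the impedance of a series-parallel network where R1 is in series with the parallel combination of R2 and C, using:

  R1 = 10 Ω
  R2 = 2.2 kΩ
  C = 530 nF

Step 1 — Angular frequency: ω = 2π·f = 2π·1.03e+04 = 6.472e+04 rad/s.
Step 2 — Component impedances:
  R1: Z = R = 10 Ω
  R2: Z = R = 2200 Ω
  C: Z = 1/(jωC) = -j/(ω·C) = 0 - j29.15 Ω
Step 3 — Parallel branch: R2 || C = 1/(1/R2 + 1/C) = 0.3863 - j29.15 Ω.
Step 4 — Series with R1: Z_total = R1 + (R2 || C) = 10.39 - j29.15 Ω = 30.94∠-70.4° Ω.

Z = 10.39 - j29.15 Ω = 30.94∠-70.4° Ω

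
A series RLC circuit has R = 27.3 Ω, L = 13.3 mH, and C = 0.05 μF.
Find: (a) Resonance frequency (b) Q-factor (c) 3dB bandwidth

Step 1 — Resonance: ω₀ = 1/√(LC) = 1/√(0.0133·5e-08) = 3.878e+04 rad/s.
Step 2 — f₀ = ω₀/(2π) = 6172 Hz.
Step 3 — Series Q: Q = ω₀L/R = 3.878e+04·0.0133/27.3 = 18.89.
Step 4 — Bandwidth: Δω = ω₀/Q = 2053 rad/s; BW = Δω/(2π) = 326.7 Hz.

(a) f₀ = 6172 Hz  (b) Q = 18.89  (c) BW = 326.7 Hz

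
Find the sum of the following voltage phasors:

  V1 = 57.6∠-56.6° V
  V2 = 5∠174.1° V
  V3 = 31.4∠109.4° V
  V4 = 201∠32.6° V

Step 1 — Convert each phasor to rectangular form:
  V1 = 57.6·(cos(-56.6°) + j·sin(-56.6°)) = 31.71 - j48.09 V
  V2 = 5·(cos(174.1°) + j·sin(174.1°)) = -4.974 + j0.514 V
  V3 = 31.4·(cos(109.4°) + j·sin(109.4°)) = -10.43 + j29.62 V
  V4 = 201·(cos(32.6°) + j·sin(32.6°)) = 169.3 + j108.3 V
Step 2 — Sum components: V_total = 185.6 + j90.34 V.
Step 3 — Convert to polar: |V_total| = 206.5 V, ∠V_total = 25.9°.

V_total = 206.5∠25.9° V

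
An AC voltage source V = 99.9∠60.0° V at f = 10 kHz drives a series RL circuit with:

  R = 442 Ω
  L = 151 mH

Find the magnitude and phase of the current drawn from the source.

Step 1 — Angular frequency: ω = 2π·f = 2π·1e+04 = 6.283e+04 rad/s.
Step 2 — Component impedances:
  R: Z = R = 442 Ω
  L: Z = jωL = j·6.283e+04·0.151 = 0 + j9488 Ω
Step 3 — Series combination: Z_total = R + L = 442 + j9488 Ω = 9498∠87.3° Ω.
Step 4 — Source phasor: V = 99.9∠60.0° V = 49.95 + j86.52 V.
Step 5 — Ohm's law: I = V / Z_total = (49.95 + j86.52) / (442 + j9488) = 0.009344 - j0.004829 A.
Step 6 — Convert to polar: |I| = 0.01052 A, ∠I = -27.3°.

I = 0.01052∠-27.3° A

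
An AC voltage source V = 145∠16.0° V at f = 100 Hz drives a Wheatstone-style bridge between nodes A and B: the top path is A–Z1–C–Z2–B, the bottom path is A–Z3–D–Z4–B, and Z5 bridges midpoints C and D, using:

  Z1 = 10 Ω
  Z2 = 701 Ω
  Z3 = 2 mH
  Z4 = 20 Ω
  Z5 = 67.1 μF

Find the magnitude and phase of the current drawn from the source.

Step 1 — Angular frequency: ω = 2π·f = 2π·100 = 628.3 rad/s.
Step 2 — Component impedances:
  Z1: Z = R = 10 Ω
  Z2: Z = R = 701 Ω
  Z3: Z = jωL = j·628.3·0.002 = 0 + j1.257 Ω
  Z4: Z = R = 20 Ω
  Z5: Z = 1/(jωC) = -j/(ω·C) = 0 - j23.72 Ω
Step 3 — Bridge requires nodal analysis (the Z5 bridge couples midpoints C and D, so the two paths cannot be reduced to a simple series/parallel combination). Setting node B to ground and injecting 1 A at node A, the 3-node admittance system at A, C, D solves to V_A = Z_AB = 19.45 + j1.251 Ω = 19.49∠3.7° Ω.
Step 4 — Source phasor: V = 145∠16.0° V = 139.4 + j39.97 V.
Step 5 — Ohm's law: I = V / Z_total = (139.4 + j39.97) / (19.45 + j1.251) = 7.267 + j1.587 A.
Step 6 — Convert to polar: |I| = 7.439 A, ∠I = 12.3°.

I = 7.439∠12.3° A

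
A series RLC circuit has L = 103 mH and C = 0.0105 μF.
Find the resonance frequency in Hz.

Step 1 — Resonance condition Im(Z)=0 gives ω₀ = 1/√(LC).
Step 2 — ω₀ = 1/√(0.103·1.05e-08) = 3.041e+04 rad/s.
Step 3 — f₀ = ω₀/(2π) = 4840 Hz.

f₀ = 4840 Hz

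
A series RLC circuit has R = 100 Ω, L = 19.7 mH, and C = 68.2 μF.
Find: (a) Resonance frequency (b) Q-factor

Step 1 — Resonance condition Im(Z)=0 gives ω₀ = 1/√(LC).
Step 2 — ω₀ = 1/√(0.0197·6.82e-05) = 862.7 rad/s.
Step 3 — f₀ = ω₀/(2π) = 137.3 Hz.
Step 4 — Series Q: Q = ω₀L/R = 862.7·0.0197/100 = 0.17.

(a) f₀ = 137.3 Hz  (b) Q = 0.17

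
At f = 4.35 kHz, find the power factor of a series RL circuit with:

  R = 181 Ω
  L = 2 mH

Step 1 — Angular frequency: ω = 2π·f = 2π·4350 = 2.733e+04 rad/s.
Step 2 — Component impedances:
  R: Z = R = 181 Ω
  L: Z = jωL = j·2.733e+04·0.002 = 0 + j54.66 Ω
Step 3 — Series combination: Z_total = R + L = 181 + j54.66 Ω = 189.1∠16.8° Ω.
Step 4 — Power factor: PF = cos(φ) = Re(Z)/|Z| = 181/189.07 = 0.9573.
Step 5 — Type: Im(Z) = 54.66 ⇒ lagging (phase φ = 16.8°).

PF = 0.9573 (lagging, φ = 16.8°)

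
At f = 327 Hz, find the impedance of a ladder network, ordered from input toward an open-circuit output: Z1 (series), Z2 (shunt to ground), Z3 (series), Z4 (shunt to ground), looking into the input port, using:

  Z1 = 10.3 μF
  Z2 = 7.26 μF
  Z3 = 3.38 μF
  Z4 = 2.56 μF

Step 1 — Angular frequency: ω = 2π·f = 2π·327 = 2055 rad/s.
Step 2 — Component impedances:
  Z1: Z = 1/(jωC) = -j/(ω·C) = 0 - j47.25 Ω
  Z2: Z = 1/(jωC) = -j/(ω·C) = 0 - j67.04 Ω
  Z3: Z = 1/(jωC) = -j/(ω·C) = 0 - j144 Ω
  Z4: Z = 1/(jωC) = -j/(ω·C) = 0 - j190.1 Ω
Step 3 — Ladder network (open output): work backward from the far end, alternating series and parallel combinations. Z_in = 0 - j103.1 Ω = 103.1∠-90.0° Ω.

Z = 0 - j103.1 Ω = 103.1∠-90.0° Ω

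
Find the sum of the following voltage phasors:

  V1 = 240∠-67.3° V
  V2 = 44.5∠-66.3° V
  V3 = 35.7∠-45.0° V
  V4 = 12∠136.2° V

Step 1 — Convert each phasor to rectangular form:
  V1 = 240·(cos(-67.3°) + j·sin(-67.3°)) = 92.62 - j221.4 V
  V2 = 44.5·(cos(-66.3°) + j·sin(-66.3°)) = 17.89 - j40.75 V
  V3 = 35.7·(cos(-45.0°) + j·sin(-45.0°)) = 25.24 - j25.24 V
  V4 = 12·(cos(136.2°) + j·sin(136.2°)) = -8.661 + j8.306 V
Step 2 — Sum components: V_total = 127.1 - j279.1 V.
Step 3 — Convert to polar: |V_total| = 306.7 V, ∠V_total = -65.5°.

V_total = 306.7∠-65.5° V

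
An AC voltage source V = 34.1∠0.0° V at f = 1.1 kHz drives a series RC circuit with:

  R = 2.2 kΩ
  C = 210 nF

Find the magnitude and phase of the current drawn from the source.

Step 1 — Angular frequency: ω = 2π·f = 2π·1100 = 6912 rad/s.
Step 2 — Component impedances:
  R: Z = R = 2200 Ω
  C: Z = 1/(jωC) = -j/(ω·C) = 0 - j689 Ω
Step 3 — Series combination: Z_total = R + C = 2200 - j689 Ω = 2305∠-17.4° Ω.
Step 4 — Source phasor: V = 34.1∠0.0° V = 34.1 V.
Step 5 — Ohm's law: I = V / Z_total = (34.1) / (2200 - j689) = 0.01412 + j0.004421 A.
Step 6 — Convert to polar: |I| = 0.01479 A, ∠I = 17.4°.

I = 0.01479∠17.4° A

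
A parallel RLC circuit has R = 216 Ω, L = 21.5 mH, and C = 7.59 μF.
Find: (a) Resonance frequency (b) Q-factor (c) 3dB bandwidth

Step 1 — Resonance: ω₀ = 1/√(LC) = 1/√(0.0215·7.59e-06) = 2475 rad/s.
Step 2 — f₀ = ω₀/(2π) = 394 Hz.
Step 3 — Parallel Q: Q = R/(ω₀L) = 216/(2475·0.0215) = 4.058.
Step 4 — Bandwidth: Δω = ω₀/Q = 610 rad/s; BW = Δω/(2π) = 97.08 Hz.

(a) f₀ = 394 Hz  (b) Q = 4.058  (c) BW = 97.08 Hz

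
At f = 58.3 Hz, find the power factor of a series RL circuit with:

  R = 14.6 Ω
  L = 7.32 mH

Step 1 — Angular frequency: ω = 2π·f = 2π·58.3 = 366.3 rad/s.
Step 2 — Component impedances:
  R: Z = R = 14.6 Ω
  L: Z = jωL = j·366.3·0.00732 = 0 + j2.681 Ω
Step 3 — Series combination: Z_total = R + L = 14.6 + j2.681 Ω = 14.84∠10.4° Ω.
Step 4 — Power factor: PF = cos(φ) = Re(Z)/|Z| = 14.6/14.844 = 0.9836.
Step 5 — Type: Im(Z) = 2.681 ⇒ lagging (phase φ = 10.4°).

PF = 0.9836 (lagging, φ = 10.4°)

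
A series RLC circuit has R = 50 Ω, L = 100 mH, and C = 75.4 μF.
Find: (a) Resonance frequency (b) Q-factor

Step 1 — Resonance condition Im(Z)=0 gives ω₀ = 1/√(LC).
Step 2 — ω₀ = 1/√(0.1·7.54e-05) = 364.2 rad/s.
Step 3 — f₀ = ω₀/(2π) = 57.96 Hz.
Step 4 — Series Q: Q = ω₀L/R = 364.2·0.1/50 = 0.7284.

(a) f₀ = 57.96 Hz  (b) Q = 0.7284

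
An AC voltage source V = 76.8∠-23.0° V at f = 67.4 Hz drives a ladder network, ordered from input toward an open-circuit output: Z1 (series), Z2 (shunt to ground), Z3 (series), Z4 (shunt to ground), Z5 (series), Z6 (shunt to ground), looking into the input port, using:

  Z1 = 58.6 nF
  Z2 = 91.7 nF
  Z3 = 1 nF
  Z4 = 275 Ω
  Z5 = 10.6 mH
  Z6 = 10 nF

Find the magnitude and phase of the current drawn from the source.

Step 1 — Angular frequency: ω = 2π·f = 2π·67.4 = 423.5 rad/s.
Step 2 — Component impedances:
  Z1: Z = 1/(jωC) = -j/(ω·C) = 0 - j4.03e+04 Ω
  Z2: Z = 1/(jωC) = -j/(ω·C) = 0 - j2.575e+04 Ω
  Z3: Z = 1/(jωC) = -j/(ω·C) = 0 - j2.361e+06 Ω
  Z4: Z = R = 275 Ω
  Z5: Z = jωL = j·423.5·0.0106 = 0 + j4.489 Ω
  Z6: Z = 1/(jωC) = -j/(ω·C) = 0 - j2.361e+05 Ω
Step 3 — Ladder network (open output): work backward from the far end, alternating series and parallel combinations. Z_in = 0.032 - j6.577e+04 Ω = 6.577e+04∠-90.0° Ω.
Step 4 — Source phasor: V = 76.8∠-23.0° V = 70.69 - j30.01 V.
Step 5 — Ohm's law: I = V / Z_total = (70.69 - j30.01) / (0.032 - j6.577e+04) = 0.0004563 + j0.001075 A.
Step 6 — Convert to polar: |I| = 0.001168 A, ∠I = 67.0°.

I = 0.001168∠67.0° A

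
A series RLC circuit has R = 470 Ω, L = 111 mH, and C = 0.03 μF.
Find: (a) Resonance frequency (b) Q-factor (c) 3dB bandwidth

Step 1 — Resonance: ω₀ = 1/√(LC) = 1/√(0.111·3e-08) = 1.733e+04 rad/s.
Step 2 — f₀ = ω₀/(2π) = 2758 Hz.
Step 3 — Series Q: Q = ω₀L/R = 1.733e+04·0.111/470 = 4.093.
Step 4 — Bandwidth: Δω = ω₀/Q = 4234 rad/s; BW = Δω/(2π) = 673.9 Hz.

(a) f₀ = 2758 Hz  (b) Q = 4.093  (c) BW = 673.9 Hz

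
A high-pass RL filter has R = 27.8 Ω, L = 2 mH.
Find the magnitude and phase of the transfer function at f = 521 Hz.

Step 1 — Angular frequency: ω = 2π·521 = 3274 rad/s.
Step 2 — Transfer function: H(jω) = jωL/(R + jωL).
Step 3 — Numerator jωL = j·6.547; denominator R + jωL = 27.8 + j6.547.
Step 4 — H = 0.05255 + j0.2231.
Step 5 — Magnitude: |H| = 0.2292 (-12.8 dB); phase: φ = 76.7°.

|H| = 0.2292 (-12.8 dB), φ = 76.7°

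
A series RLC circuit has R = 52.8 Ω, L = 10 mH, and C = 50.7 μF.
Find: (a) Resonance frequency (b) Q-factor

Step 1 — Resonance condition Im(Z)=0 gives ω₀ = 1/√(LC).
Step 2 — ω₀ = 1/√(0.01·5.07e-05) = 1404 rad/s.
Step 3 — f₀ = ω₀/(2π) = 223.5 Hz.
Step 4 — Series Q: Q = ω₀L/R = 1404·0.01/52.8 = 0.266.

(a) f₀ = 223.5 Hz  (b) Q = 0.266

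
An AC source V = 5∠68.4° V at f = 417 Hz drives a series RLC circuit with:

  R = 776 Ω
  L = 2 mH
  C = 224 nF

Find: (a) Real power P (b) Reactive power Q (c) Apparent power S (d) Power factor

Step 1 — Angular frequency: ω = 2π·f = 2π·417 = 2620 rad/s.
Step 2 — Component impedances:
  R: Z = R = 776 Ω
  L: Z = jωL = j·2620·0.002 = 0 + j5.24 Ω
  C: Z = 1/(jωC) = -j/(ω·C) = 0 - j1704 Ω
Step 3 — Series combination: Z_total = R + L + C = 776 - j1699 Ω = 1867∠-65.4° Ω.
Step 4 — Source phasor: V = 5∠68.4° V = 1.841 + j4.649 V.
Step 5 — Current: I = V / Z = -0.001855 + j0.001931 A = 0.002677∠133.8° A.
Step 6 — Complex power: S = V·I* = 0.005563 - j0.01218 VA.
Step 7 — Real power: P = Re(S) = 0.005563 W.
Step 8 — Reactive power: Q = Im(S) = -0.01218 VAR.
Step 9 — Apparent power: |S| = 0.01339 VA.
Step 10 — Power factor: PF = P/|S| = 0.4155 (leading).

(a) P = 0.005563 W  (b) Q = -0.01218 VAR  (c) S = 0.01339 VA  (d) PF = 0.4155 (leading)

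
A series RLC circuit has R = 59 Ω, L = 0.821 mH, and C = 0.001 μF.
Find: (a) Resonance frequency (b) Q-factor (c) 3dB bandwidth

Step 1 — Resonance: ω₀ = 1/√(LC) = 1/√(0.000821·1e-09) = 1.104e+06 rad/s.
Step 2 — f₀ = ω₀/(2π) = 1.757e+05 Hz.
Step 3 — Series Q: Q = ω₀L/R = 1.104e+06·0.000821/59 = 15.36.
Step 4 — Bandwidth: Δω = ω₀/Q = 7.186e+04 rad/s; BW = Δω/(2π) = 1.144e+04 Hz.

(a) f₀ = 1.757e+05 Hz  (b) Q = 15.36  (c) BW = 1.144e+04 Hz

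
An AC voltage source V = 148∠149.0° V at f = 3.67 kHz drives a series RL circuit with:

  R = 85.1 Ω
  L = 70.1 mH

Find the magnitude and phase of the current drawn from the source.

Step 1 — Angular frequency: ω = 2π·f = 2π·3670 = 2.306e+04 rad/s.
Step 2 — Component impedances:
  R: Z = R = 85.1 Ω
  L: Z = jωL = j·2.306e+04·0.0701 = 0 + j1616 Ω
Step 3 — Series combination: Z_total = R + L = 85.1 + j1616 Ω = 1619∠87.0° Ω.
Step 4 — Source phasor: V = 148∠149.0° V = -126.9 + j76.23 V.
Step 5 — Ohm's law: I = V / Z_total = (-126.9 + j76.23) / (85.1 + j1616) = 0.04291 + j0.08074 A.
Step 6 — Convert to polar: |I| = 0.09143 A, ∠I = 62.0°.

I = 0.09143∠62.0° A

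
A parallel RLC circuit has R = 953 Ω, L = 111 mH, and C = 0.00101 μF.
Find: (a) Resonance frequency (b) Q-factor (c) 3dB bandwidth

Step 1 — Resonance: ω₀ = 1/√(LC) = 1/√(0.111·1.01e-09) = 9.444e+04 rad/s.
Step 2 — f₀ = ω₀/(2π) = 1.503e+04 Hz.
Step 3 — Parallel Q: Q = R/(ω₀L) = 953/(9.444e+04·0.111) = 0.09091.
Step 4 — Bandwidth: Δω = ω₀/Q = 1.039e+06 rad/s; BW = Δω/(2π) = 1.654e+05 Hz.

(a) f₀ = 1.503e+04 Hz  (b) Q = 0.09091  (c) BW = 1.654e+05 Hz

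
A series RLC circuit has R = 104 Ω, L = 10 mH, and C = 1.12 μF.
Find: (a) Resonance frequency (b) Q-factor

Step 1 — Resonance condition Im(Z)=0 gives ω₀ = 1/√(LC).
Step 2 — ω₀ = 1/√(0.01·1.12e-06) = 9449 rad/s.
Step 3 — f₀ = ω₀/(2π) = 1504 Hz.
Step 4 — Series Q: Q = ω₀L/R = 9449·0.01/104 = 0.9086.

(a) f₀ = 1504 Hz  (b) Q = 0.9086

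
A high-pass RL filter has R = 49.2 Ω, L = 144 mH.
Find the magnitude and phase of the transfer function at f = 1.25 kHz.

Step 1 — Angular frequency: ω = 2π·1250 = 7854 rad/s.
Step 2 — Transfer function: H(jω) = jωL/(R + jωL).
Step 3 — Numerator jωL = j·1131; denominator R + jωL = 49.2 + j1131.
Step 4 — H = 0.9981 + j0.04342.
Step 5 — Magnitude: |H| = 0.9991 (-0.0 dB); phase: φ = 2.5°.

|H| = 0.9991 (-0.0 dB), φ = 2.5°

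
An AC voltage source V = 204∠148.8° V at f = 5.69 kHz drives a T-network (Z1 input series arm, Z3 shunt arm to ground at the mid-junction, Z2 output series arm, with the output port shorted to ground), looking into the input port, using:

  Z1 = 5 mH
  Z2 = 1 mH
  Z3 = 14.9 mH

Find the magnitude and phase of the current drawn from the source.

Step 1 — Angular frequency: ω = 2π·f = 2π·5690 = 3.575e+04 rad/s.
Step 2 — Component impedances:
  Z1: Z = jωL = j·3.575e+04·0.005 = 0 + j178.8 Ω
  Z2: Z = jωL = j·3.575e+04·0.001 = 0 + j35.75 Ω
  Z3: Z = jωL = j·3.575e+04·0.0149 = 0 + j532.7 Ω
Step 3 — With the output port shorted to ground, the output series arm Z2 runs from the junction to ground; the shunt arm Z3 also runs from the junction to ground. They appear in parallel: Z3 || Z2 = 0 + j33.5 Ω.
Step 4 — Series with input arm Z1: Z_in = Z1 + (Z3 || Z2) = 0 + j212.3 Ω = 212.3∠90.0° Ω.
Step 5 — Source phasor: V = 204∠148.8° V = -174.5 + j105.7 V.
Step 6 — Ohm's law: I = V / Z_total = (-174.5 + j105.7) / (0 + j212.3) = 0.4979 + j0.8221 A.
Step 7 — Convert to polar: |I| = 0.9611 A, ∠I = 58.8°.

I = 0.9611∠58.8° A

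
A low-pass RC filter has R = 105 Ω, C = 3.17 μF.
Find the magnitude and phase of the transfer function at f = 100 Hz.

Step 1 — Angular frequency: ω = 2π·100 = 628.3 rad/s.
Step 2 — Transfer function: H(jω) = 1/(1 + jωRC).
Step 3 — Denominator: 1 + jωRC = 1 + j·628.3·105·3.17e-06 = 1 + j0.2091.
Step 4 — H = 0.9581 - j0.2004.
Step 5 — Magnitude: |H| = 0.9788 (-0.2 dB); phase: φ = -11.8°.

|H| = 0.9788 (-0.2 dB), φ = -11.8°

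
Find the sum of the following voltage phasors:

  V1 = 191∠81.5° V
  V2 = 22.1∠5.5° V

Step 1 — Convert each phasor to rectangular form:
  V1 = 191·(cos(81.5°) + j·sin(81.5°)) = 28.23 + j188.9 V
  V2 = 22.1·(cos(5.5°) + j·sin(5.5°)) = 22 + j2.118 V
Step 2 — Sum components: V_total = 50.23 + j191 V.
Step 3 — Convert to polar: |V_total| = 197.5 V, ∠V_total = 75.3°.

V_total = 197.5∠75.3° V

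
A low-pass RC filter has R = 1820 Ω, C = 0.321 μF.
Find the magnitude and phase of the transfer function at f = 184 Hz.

Step 1 — Angular frequency: ω = 2π·184 = 1156 rad/s.
Step 2 — Transfer function: H(jω) = 1/(1 + jωRC).
Step 3 — Denominator: 1 + jωRC = 1 + j·1156·1820·3.21e-07 = 1 + j0.6754.
Step 4 — H = 0.6867 - j0.4638.
Step 5 — Magnitude: |H| = 0.8287 (-1.6 dB); phase: φ = -34.0°.

|H| = 0.8287 (-1.6 dB), φ = -34.0°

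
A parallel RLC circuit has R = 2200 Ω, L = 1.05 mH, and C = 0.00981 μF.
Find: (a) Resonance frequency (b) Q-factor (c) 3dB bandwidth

Step 1 — Resonance: ω₀ = 1/√(LC) = 1/√(0.00105·9.81e-09) = 3.116e+05 rad/s.
Step 2 — f₀ = ω₀/(2π) = 4.959e+04 Hz.
Step 3 — Parallel Q: Q = R/(ω₀L) = 2200/(3.116e+05·0.00105) = 6.725.
Step 4 — Bandwidth: Δω = ω₀/Q = 4.633e+04 rad/s; BW = Δω/(2π) = 7374 Hz.

(a) f₀ = 4.959e+04 Hz  (b) Q = 6.725  (c) BW = 7374 Hz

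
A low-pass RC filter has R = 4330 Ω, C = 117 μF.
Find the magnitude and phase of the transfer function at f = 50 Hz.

Step 1 — Angular frequency: ω = 2π·50 = 314.2 rad/s.
Step 2 — Transfer function: H(jω) = 1/(1 + jωRC).
Step 3 — Denominator: 1 + jωRC = 1 + j·314.2·4330·0.000117 = 1 + j159.2.
Step 4 — H = 3.948e-05 - j0.006283.
Step 5 — Magnitude: |H| = 0.006283 (-44.0 dB); phase: φ = -89.6°.

|H| = 0.006283 (-44.0 dB), φ = -89.6°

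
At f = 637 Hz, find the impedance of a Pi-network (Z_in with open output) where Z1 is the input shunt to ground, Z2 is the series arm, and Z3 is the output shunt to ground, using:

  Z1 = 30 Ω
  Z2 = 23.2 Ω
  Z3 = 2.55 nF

Step 1 — Angular frequency: ω = 2π·f = 2π·637 = 4002 rad/s.
Step 2 — Component impedances:
  Z1: Z = R = 30 Ω
  Z2: Z = R = 23.2 Ω
  Z3: Z = 1/(jωC) = -j/(ω·C) = 0 - j9.798e+04 Ω
Step 3 — With open output, the series arm Z2 and the output shunt Z3 appear in series to ground: Z2 + Z3 = 23.2 - j9.798e+04 Ω.
Step 4 — Parallel with input shunt Z1: Z_in = Z1 || (Z2 + Z3) = 30 - j0.009185 Ω = 30∠-0.0° Ω.

Z = 30 - j0.009185 Ω = 30∠-0.0° Ω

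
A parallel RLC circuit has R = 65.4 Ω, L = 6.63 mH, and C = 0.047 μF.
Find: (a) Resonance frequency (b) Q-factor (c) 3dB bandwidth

Step 1 — Resonance: ω₀ = 1/√(LC) = 1/√(0.00663·4.7e-08) = 5.665e+04 rad/s.
Step 2 — f₀ = ω₀/(2π) = 9016 Hz.
Step 3 — Parallel Q: Q = R/(ω₀L) = 65.4/(5.665e+04·0.00663) = 0.1741.
Step 4 — Bandwidth: Δω = ω₀/Q = 3.253e+05 rad/s; BW = Δω/(2π) = 5.178e+04 Hz.

(a) f₀ = 9016 Hz  (b) Q = 0.1741  (c) BW = 5.178e+04 Hz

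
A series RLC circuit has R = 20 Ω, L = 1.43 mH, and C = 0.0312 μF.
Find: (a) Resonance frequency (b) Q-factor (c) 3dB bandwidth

Step 1 — Resonance: ω₀ = 1/√(LC) = 1/√(0.00143·3.12e-08) = 1.497e+05 rad/s.
Step 2 — f₀ = ω₀/(2π) = 2.383e+04 Hz.
Step 3 — Series Q: Q = ω₀L/R = 1.497e+05·0.00143/20 = 10.7.
Step 4 — Bandwidth: Δω = ω₀/Q = 1.399e+04 rad/s; BW = Δω/(2π) = 2226 Hz.

(a) f₀ = 2.383e+04 Hz  (b) Q = 10.7  (c) BW = 2226 Hz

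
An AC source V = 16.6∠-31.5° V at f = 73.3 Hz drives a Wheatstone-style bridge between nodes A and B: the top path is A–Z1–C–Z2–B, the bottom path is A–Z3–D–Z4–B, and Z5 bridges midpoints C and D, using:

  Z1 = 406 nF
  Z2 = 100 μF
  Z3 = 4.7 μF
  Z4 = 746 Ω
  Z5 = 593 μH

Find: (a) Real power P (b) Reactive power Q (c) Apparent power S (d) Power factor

Step 1 — Angular frequency: ω = 2π·f = 2π·73.3 = 460.6 rad/s.
Step 2 — Component impedances:
  Z1: Z = 1/(jωC) = -j/(ω·C) = 0 - j5348 Ω
  Z2: Z = 1/(jωC) = -j/(ω·C) = 0 - j21.71 Ω
  Z3: Z = 1/(jωC) = -j/(ω·C) = 0 - j462 Ω
  Z4: Z = R = 746 Ω
  Z5: Z = jωL = j·460.6·0.000593 = 0 + j0.2731 Ω
Step 3 — Bridge requires nodal analysis (the Z5 bridge couples midpoints C and D, so the two paths cannot be reduced to a simple series/parallel combination). Setting node B to ground and injecting 1 A at node A, the 3-node admittance system at A, C, D solves to V_A = Z_AB = 0.6169 - j446.7 Ω = 446.7∠-89.9° Ω.
Step 4 — Source phasor: V = 16.6∠-31.5° V = 14.15 - j8.673 V.
Step 5 — Current: I = V / Z = 0.01946 + j0.03166 A = 0.03716∠58.4° A.
Step 6 — Complex power: S = V·I* = 0.0008519 - j0.6169 VA.
Step 7 — Real power: P = Re(S) = 0.0008519 W.
Step 8 — Reactive power: Q = Im(S) = -0.6169 VAR.
Step 9 — Apparent power: |S| = 0.6169 VA.
Step 10 — Power factor: PF = P/|S| = 0.001381 (leading).

(a) P = 0.0008519 W  (b) Q = -0.6169 VAR  (c) S = 0.6169 VA  (d) PF = 0.001381 (leading)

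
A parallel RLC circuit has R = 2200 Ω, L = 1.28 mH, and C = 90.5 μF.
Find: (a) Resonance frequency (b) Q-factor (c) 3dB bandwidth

Step 1 — Resonance: ω₀ = 1/√(LC) = 1/√(0.00128·9.05e-05) = 2938 rad/s.
Step 2 — f₀ = ω₀/(2π) = 467.6 Hz.
Step 3 — Parallel Q: Q = R/(ω₀L) = 2200/(2938·0.00128) = 585.
Step 4 — Bandwidth: Δω = ω₀/Q = 5.023 rad/s; BW = Δω/(2π) = 0.7994 Hz.

(a) f₀ = 467.6 Hz  (b) Q = 585  (c) BW = 0.7994 Hz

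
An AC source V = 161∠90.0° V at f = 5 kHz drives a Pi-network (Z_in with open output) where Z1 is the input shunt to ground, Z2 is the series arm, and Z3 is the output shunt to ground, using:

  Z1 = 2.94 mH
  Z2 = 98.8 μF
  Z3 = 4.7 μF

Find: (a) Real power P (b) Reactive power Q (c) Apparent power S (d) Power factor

Step 1 — Angular frequency: ω = 2π·f = 2π·5000 = 3.142e+04 rad/s.
Step 2 — Component impedances:
  Z1: Z = jωL = j·3.142e+04·0.00294 = 0 + j92.36 Ω
  Z2: Z = 1/(jωC) = -j/(ω·C) = 0 - j0.3222 Ω
  Z3: Z = 1/(jωC) = -j/(ω·C) = 0 - j6.773 Ω
Step 3 — With open output, the series arm Z2 and the output shunt Z3 appear in series to ground: Z2 + Z3 = 0 - j7.095 Ω.
Step 4 — Parallel with input shunt Z1: Z_in = Z1 || (Z2 + Z3) = 0 - j7.685 Ω = 7.685∠-90.0° Ω.
Step 5 — Source phasor: V = 161∠90.0° V = 0 + j161 V.
Step 6 — Current: I = V / Z = -20.95 A = 20.95∠180.0° A.
Step 7 — Complex power: S = V·I* = 0 - j3373 VA.
Step 8 — Real power: P = Re(S) = 0 W.
Step 9 — Reactive power: Q = Im(S) = -3373 VAR.
Step 10 — Apparent power: |S| = 3373 VA.
Step 11 — Power factor: PF = P/|S| = 0 (leading).

(a) P = 0 W  (b) Q = -3373 VAR  (c) S = 3373 VA  (d) PF = 0 (leading)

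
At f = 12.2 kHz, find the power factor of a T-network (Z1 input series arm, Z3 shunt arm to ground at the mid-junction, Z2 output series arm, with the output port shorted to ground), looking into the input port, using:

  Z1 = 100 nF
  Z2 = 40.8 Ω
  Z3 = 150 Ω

Step 1 — Angular frequency: ω = 2π·f = 2π·1.22e+04 = 7.665e+04 rad/s.
Step 2 — Component impedances:
  Z1: Z = 1/(jωC) = -j/(ω·C) = 0 - j130.5 Ω
  Z2: Z = R = 40.8 Ω
  Z3: Z = R = 150 Ω
Step 3 — With the output port shorted to ground, the output series arm Z2 runs from the junction to ground; the shunt arm Z3 also runs from the junction to ground. They appear in parallel: Z3 || Z2 = 32.08 Ω.
Step 4 — Series with input arm Z1: Z_in = Z1 + (Z3 || Z2) = 32.08 - j130.5 Ω = 134.3∠-76.2° Ω.
Step 5 — Power factor: PF = cos(φ) = Re(Z)/|Z| = 32.075/134.34 = 0.2388.
Step 6 — Type: Im(Z) = -130.5 ⇒ leading (phase φ = -76.2°).

PF = 0.2388 (leading, φ = -76.2°)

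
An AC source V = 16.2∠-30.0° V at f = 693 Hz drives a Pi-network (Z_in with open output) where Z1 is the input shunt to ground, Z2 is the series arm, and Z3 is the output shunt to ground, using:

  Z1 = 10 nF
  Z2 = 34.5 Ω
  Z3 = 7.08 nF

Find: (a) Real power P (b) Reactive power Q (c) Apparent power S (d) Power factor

Step 1 — Angular frequency: ω = 2π·f = 2π·693 = 4354 rad/s.
Step 2 — Component impedances:
  Z1: Z = 1/(jωC) = -j/(ω·C) = 0 - j2.297e+04 Ω
  Z2: Z = R = 34.5 Ω
  Z3: Z = 1/(jωC) = -j/(ω·C) = 0 - j3.244e+04 Ω
Step 3 — With open output, the series arm Z2 and the output shunt Z3 appear in series to ground: Z2 + Z3 = 34.5 - j3.244e+04 Ω.
Step 4 — Parallel with input shunt Z1: Z_in = Z1 || (Z2 + Z3) = 5.928 - j1.345e+04 Ω = 1.345e+04∠-90.0° Ω.
Step 5 — Source phasor: V = 16.2∠-30.0° V = 14.03 - j8.1 V.
Step 6 — Current: I = V / Z = 0.0006029 + j0.001043 A = 0.001205∠60.0° A.
Step 7 — Complex power: S = V·I* = 8.605e-06 - j0.01952 VA.
Step 8 — Real power: P = Re(S) = 8.605e-06 W.
Step 9 — Reactive power: Q = Im(S) = -0.01952 VAR.
Step 10 — Apparent power: |S| = 0.01952 VA.
Step 11 — Power factor: PF = P/|S| = 0.0004409 (leading).

(a) P = 8.605e-06 W  (b) Q = -0.01952 VAR  (c) S = 0.01952 VA  (d) PF = 0.0004409 (leading)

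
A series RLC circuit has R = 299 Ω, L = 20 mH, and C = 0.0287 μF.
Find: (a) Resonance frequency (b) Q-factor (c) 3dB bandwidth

Step 1 — Resonance: ω₀ = 1/√(LC) = 1/√(0.02·2.87e-08) = 4.174e+04 rad/s.
Step 2 — f₀ = ω₀/(2π) = 6643 Hz.
Step 3 — Series Q: Q = ω₀L/R = 4.174e+04·0.02/299 = 2.792.
Step 4 — Bandwidth: Δω = ω₀/Q = 1.495e+04 rad/s; BW = Δω/(2π) = 2379 Hz.

(a) f₀ = 6643 Hz  (b) Q = 2.792  (c) BW = 2379 Hz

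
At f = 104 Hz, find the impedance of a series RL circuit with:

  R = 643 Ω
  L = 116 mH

Step 1 — Angular frequency: ω = 2π·f = 2π·104 = 653.5 rad/s.
Step 2 — Component impedances:
  R: Z = R = 643 Ω
  L: Z = jωL = j·653.5·0.116 = 0 + j75.8 Ω
Step 3 — Series combination: Z_total = R + L = 643 + j75.8 Ω = 647.5∠6.7° Ω.

Z = 643 + j75.8 Ω = 647.5∠6.7° Ω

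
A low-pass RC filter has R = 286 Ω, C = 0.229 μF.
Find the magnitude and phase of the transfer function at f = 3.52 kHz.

Step 1 — Angular frequency: ω = 2π·3520 = 2.212e+04 rad/s.
Step 2 — Transfer function: H(jω) = 1/(1 + jωRC).
Step 3 — Denominator: 1 + jωRC = 1 + j·2.212e+04·286·2.29e-07 = 1 + j1.449.
Step 4 — H = 0.3228 - j0.4675.
Step 5 — Magnitude: |H| = 0.5681 (-4.9 dB); phase: φ = -55.4°.

|H| = 0.5681 (-4.9 dB), φ = -55.4°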